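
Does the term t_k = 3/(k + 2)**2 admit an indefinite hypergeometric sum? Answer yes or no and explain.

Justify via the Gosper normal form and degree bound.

No — t_k has no hypergeometric antidifference.

The ratio is (k + 2)**2/(k + 3)**2.
Factor: A=k**2 + 4*k + 4; B=k**2 + 6*k + 9; C=1.
Key eq: (k**2 + 4*k + 4)·f(k+1) = (k**2 + 4*k + 4)·f(k) + (1).
d = 0 from the (2,2,0) case.
f = c0 ⇒ A·f(k+1) − B(k−1)·f(k) − C = -1. The system {-1 = 0} is inconsistent; no antidifference.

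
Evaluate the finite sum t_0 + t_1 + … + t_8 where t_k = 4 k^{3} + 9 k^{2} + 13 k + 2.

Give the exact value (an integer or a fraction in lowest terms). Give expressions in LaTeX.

Step 1: r(k) = (4*k**3 + 21*k**2 + 43*k + 28)/(4*k**3 + 9*k**2 + 13*k + 2).
A = 1, B = 1, C = k**3 + 9*k**2/4 + 13*k/4 + 1/2.
Need (1)·f(k+1) − (1)·f(k) = k**3 + 9*k**2/4 + 13*k/4 + 1/2.
From deg A=0, deg B=0, deg C=3: d=4.
Coefficient equations give f(k) = k*(k**3 + k**2 + 3*k - 3)/4.
Then R = B(k−1)f/C = k*(k**3 + k**2 + 3*k - 3)/(4*k**3 + 9*k**2 + 13*k + 2), so s_k = R(k)·t_k = k*(k**3 + k**2 + 3*k - 3).
Check: Δs_k = 4*k**3 + 9*k**2 + 13*k + 2. ✓
Telescoping: Σ = s_(9) − s_(0) = 7506 − (0) = 7506.

Σ = 7506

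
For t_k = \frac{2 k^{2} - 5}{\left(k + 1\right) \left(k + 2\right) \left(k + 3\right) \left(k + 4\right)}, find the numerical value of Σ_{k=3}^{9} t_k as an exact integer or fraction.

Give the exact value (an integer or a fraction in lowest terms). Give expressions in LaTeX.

Σ = 1561/17160

r(k) = (k + 1)*(2*(k + 1)**2 - 5)/((k + 5)*(2*k**2 - 5)) after simplifying.
Take A(k)=k + 1, B(k)=k + 5, C(k)=k**2 - 5/2.
Solve (k + 1)·f(k+1) − (k + 4)·f(k) = k**2 - 5/2.
d = 3 from the (1,1,2) case.
Solve for f: f(k) = -k*(2*k + 3)/2 (degree 2 ≤ 3).
Get s_k = R·t_k = k*(-2*k - 3)/((k + 1)*(k + 2)*(k + 3)) with R(k) = B(k−1)f(k)/C(k) = -k*(k + 4)*(2*k + 3)/(2*k**2 - 5).
Verify: (2*k**2 - 5)/(k**4 + 10*k**3 + 35*k**2 + 50*k + 24) matches t_k.
Sum = s_(10) − s_(3); s_(10) = -115/858, s_(3) = -9/40 ⇒ 1561/17160.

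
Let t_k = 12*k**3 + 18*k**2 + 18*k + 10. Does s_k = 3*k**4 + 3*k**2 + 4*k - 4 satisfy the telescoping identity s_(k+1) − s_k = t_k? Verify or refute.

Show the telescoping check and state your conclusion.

Valid: the claim telescopes to t_k.

s_(k+1) = 4*k + 3*(k + 1)**4 + 3*(k + 1)**2
s_(k+1) − s_k = 12*k**3 + 18*k**2 + 18*k + 10
(s_(k+1) − s_k) − t_k = 0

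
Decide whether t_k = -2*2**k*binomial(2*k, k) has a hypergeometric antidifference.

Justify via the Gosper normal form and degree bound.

t_(k+1)/t_k = 4*(2*k + 1)/(k + 1).
Normal form (A,B,C) = (8*k + 4, k + 1, 1).
Need (8*k + 4)·f(k+1) − (k)·f(k) = 1.
Bound: deg f ≤ -1.
d = -1 < 0 ⇒ no nonzero polynomial f; not summable.

No. Not Gosper-summable.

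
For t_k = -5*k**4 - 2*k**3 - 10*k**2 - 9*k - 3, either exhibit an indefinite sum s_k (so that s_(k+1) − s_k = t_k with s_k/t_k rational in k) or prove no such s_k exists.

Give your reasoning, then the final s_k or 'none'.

s_k = k**3*(-k**2 + 2*k - 4)

Compute t_(k+1)/t_k: get (5*k**4 + 22*k**3 + 46*k**2 + 55*k + 29)/(5*k**4 + 2*k**3 + 10*k**2 + 9*k + 3).
A = 1, B = 1, C = k**4 + 2*k**3/5 + 2*k**2 + 9*k/5 + 3/5.
Key eq: (1)·f(k+1) = (1)·f(k) + (k**4 + 2*k**3/5 + 2*k**2 + 9*k/5 + 3/5).
From deg A=0, deg B=0, deg C=4: d=5.
Coefficient equations give f(k) = k**3*(k**2 - 2*k + 4)/5.
Certificate R = B(k−1)f/C = k**3*(k**2 - 2*k + 4)/(5*k**4 + 2*k**3 + 10*k**2 + 9*k + 3) gives s_k = k**3*(-k**2 + 2*k - 4).
Verify: -5*k**4 - 2*k**3 - 10*k**2 - 9*k - 3 matches t_k.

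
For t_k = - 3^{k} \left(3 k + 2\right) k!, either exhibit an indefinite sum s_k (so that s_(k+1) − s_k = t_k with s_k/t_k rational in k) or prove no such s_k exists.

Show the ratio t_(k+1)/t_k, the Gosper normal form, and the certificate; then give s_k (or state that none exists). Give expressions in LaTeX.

s_k = - 3^{k} k!

The ratio is 3*(k + 1)*(3*k + 5)/(3*k + 2).
Take A(k)=3*k + 3, B(k)=1, C(k)=k + 2/3.
Need (3*k + 3)·f(k+1) − (1)·f(k) = k + 2/3.
d = 0 from the (1,0,1) case.
Solve for f: f(k) = 1/3 (degree 0 ≤ 0).
Certificate R = B(k−1)f/C = 1/(3*k + 2) gives s_k = -3**k*factorial(k).
Δs = -3**k*(3*k + 2)*factorial(k), as required.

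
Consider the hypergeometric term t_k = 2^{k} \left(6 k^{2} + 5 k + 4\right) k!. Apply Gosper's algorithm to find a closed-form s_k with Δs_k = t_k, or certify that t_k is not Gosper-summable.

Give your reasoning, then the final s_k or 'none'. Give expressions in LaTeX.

s_k = 2^{k} \left(3 k - 2\right) k!

Compute t_(k+1)/t_k: get 2*(6*k**3 + 23*k**2 + 32*k + 15)/(6*k**2 + 5*k + 4).
Normal form (A,B,C) = (2*k + 2, 1, k**2 + 5*k/6 + 2/3).
Set up (2*k + 2)·f(k+1) − (1)·f(k) − (k**2 + 5*k/6 + 2/3) = 0.
From deg A=1, deg B=0, deg C=2: d=1.
Match coefficients ⇒ f(k) = (3*k - 2)/6.
R(k) = B(k−1)·f(k)/C(k) = (3*k - 2)/(6*k**2 + 5*k + 4); s_k = R·t_k = 2**k*(3*k - 2)*factorial(k).
Verify: 2**k*(6*k**2 + 5*k + 4)*factorial(k) matches t_k.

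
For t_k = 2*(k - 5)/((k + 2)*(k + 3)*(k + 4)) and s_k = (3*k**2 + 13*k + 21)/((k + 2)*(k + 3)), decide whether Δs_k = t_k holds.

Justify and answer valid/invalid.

valid; difference matches t_k

s_(k+1) = (13*k + 3*(k + 1)**2 + 34)/((k + 3)*(k + 4))
s_(k+1) − s_k = 2*(k - 5)/(k**3 + 9*k**2 + 26*k + 24)
(s_(k+1) − s_k) − t_k = 0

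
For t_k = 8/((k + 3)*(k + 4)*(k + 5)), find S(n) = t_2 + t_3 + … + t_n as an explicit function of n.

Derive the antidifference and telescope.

r(k) = (k + 3)/(k + 6) after simplifying.
A = k + 3, B = k + 6, C = 1.
Set up (k + 3)·f(k+1) − (k + 5)·f(k) − (1) = 0.
d = 2 from the (1,1,0) case.
Solving with deg f ≤ 2: f(k) = k*(k + 7)/24.
R(k) = B(k−1)·f(k)/C(k) = k*(k + 5)*(k + 7)/24; s_k = R·t_k = k*(k + 7)/(3*(k + 3)*(k + 4)).
s_(k+1) − s_k = 8/(k**3 + 12*k**2 + 47*k + 60) = t_k.
Evaluate: s_(n+1) = (n**2 + 9*n + 8)/(3*(n**2 + 9*n + 20)); subtract s_(2) = 1/5 ⇒ S(n) = 2*(n**2 + 9*n - 10)/(15*(n**2 + 9*n + 20)).

S(n) = 2*(n**2 + 9*n - 10)/(15*(n**2 + 9*n + 20))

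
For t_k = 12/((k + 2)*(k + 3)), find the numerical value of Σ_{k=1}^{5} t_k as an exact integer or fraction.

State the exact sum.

Σ = 5/2

Step 1: r(k) = (k + 2)/(k + 4).
Normal form (A,B,C) = (k + 2, k + 4, 1).
f must satisfy (k + 2)·f(k+1) − (k + 3)·f(k) = 1.
Degrees (1,1,0) ⇒ d ≤ 1.
Coefficient equations give f(k) = k/2.
Then R = B(k−1)f/C = k*(k + 3)/2, so s_k = R(k)·t_k = 6*k/(k + 2).
Δs = 12/(k**2 + 5*k + 6), as required.
Sum = s_(6) − s_(1); s_(6) = 9/2, s_(1) = 2 ⇒ 5/2.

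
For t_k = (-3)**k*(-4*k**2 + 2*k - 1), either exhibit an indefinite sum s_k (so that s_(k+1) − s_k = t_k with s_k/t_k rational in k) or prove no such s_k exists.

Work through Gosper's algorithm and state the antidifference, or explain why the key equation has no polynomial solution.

r(k) = 3*(2*k - 4*(k + 1)**2 + 1)/(4*k**2 - 2*k + 1) after simplifying.
Take A(k)=-3, B(k)=1, C(k)=k**2 - k/2 + 1/4.
Set up (-3)·f(k+1) − (1)·f(k) − (k**2 - k/2 + 1/4) = 0.
From deg A=0, deg B=0, deg C=2: d=2.
Coefficient equations give f(k) = -(k - 1)**2/4.
Then R = B(k−1)f/C = -(k - 1)**2/(4*k**2 - 2*k + 1), so s_k = R(k)·t_k = (-3)**k*(k**2 - 2*k + 1).
Check: Δs_k = (-3)**k*(-4*k**2 + 2*k - 1). ✓

s_k = (-3)**k*(k**2 - 2*k + 1)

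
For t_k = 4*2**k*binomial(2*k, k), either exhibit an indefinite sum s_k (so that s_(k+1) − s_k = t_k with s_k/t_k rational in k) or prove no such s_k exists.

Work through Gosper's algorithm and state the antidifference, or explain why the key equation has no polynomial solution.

none (Gosper's algorithm certifies no s_k)

The ratio is 4*(2*k + 1)/(k + 1).
So A=8*k + 4 and B=k + 1, with C=1.
Need (8*k + 4)·f(k+1) − (k)·f(k) = 1.
deg f ≤ -1 (via 1,1,0).
d = -1 < 0 ⇒ no nonzero polynomial f; not summable.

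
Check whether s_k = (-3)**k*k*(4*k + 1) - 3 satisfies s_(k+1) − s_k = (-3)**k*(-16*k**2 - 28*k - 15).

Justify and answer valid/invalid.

s_(k+1) = -3*(-3)**k*(k + 1)*(4*k + 5) - 3
s_(k+1) − s_k = (-3)**k*(-16*k**2 - 28*k - 15)
(s_(k+1) − s_k) − t_k = 0

valid; difference matches t_k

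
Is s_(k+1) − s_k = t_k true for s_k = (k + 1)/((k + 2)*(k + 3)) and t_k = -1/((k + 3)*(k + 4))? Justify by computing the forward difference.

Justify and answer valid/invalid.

Invalid: residual 2/(k**3 + 9*k**2 + 26*k + 24) ≠ 0.

s_(k+1) = (k + 2)/((k + 3)*(k + 4))
s_(k+1) − s_k = -k/(k**3 + 9*k**2 + 26*k + 24)
(s_(k+1) − s_k) − t_k = 2/(k**3 + 9*k**2 + 26*k + 24)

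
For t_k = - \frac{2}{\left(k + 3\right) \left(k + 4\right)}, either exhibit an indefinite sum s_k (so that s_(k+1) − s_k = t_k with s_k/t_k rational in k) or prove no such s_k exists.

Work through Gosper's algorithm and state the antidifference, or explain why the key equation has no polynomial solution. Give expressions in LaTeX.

Compute t_(k+1)/t_k: get (k + 3)/(k + 5).
Normal form (A,B,C) = (k + 3, k + 5, 1).
Set up (k + 3)·f(k+1) − (k + 4)·f(k) − (1) = 0.
Bound: deg f ≤ 1.
Solving with deg f ≤ 1: f(k) = k/3.
Get s_k = R·t_k = -2*k/(3*k + 9) with R(k) = B(k−1)f(k)/C(k) = k*(k + 4)/3.
s_(k+1) − s_k = -2/(k**2 + 7*k + 12) = t_k.

s_k = - \frac{2 k}{3 k + 9}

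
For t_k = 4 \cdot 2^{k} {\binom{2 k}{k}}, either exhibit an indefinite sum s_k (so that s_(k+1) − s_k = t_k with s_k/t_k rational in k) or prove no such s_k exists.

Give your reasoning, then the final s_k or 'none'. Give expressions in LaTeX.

Compute t_(k+1)/t_k: get 4*(2*k + 1)/(k + 1).
So A=8*k + 4 and B=k + 1, with C=1.
f must satisfy (8*k + 4)·f(k+1) − (k)·f(k) = 1.
d = -1 from the (1,1,0) case.
deg f ≤ -1 is impossible — no certificate.

none — t_k is not Gosper-summable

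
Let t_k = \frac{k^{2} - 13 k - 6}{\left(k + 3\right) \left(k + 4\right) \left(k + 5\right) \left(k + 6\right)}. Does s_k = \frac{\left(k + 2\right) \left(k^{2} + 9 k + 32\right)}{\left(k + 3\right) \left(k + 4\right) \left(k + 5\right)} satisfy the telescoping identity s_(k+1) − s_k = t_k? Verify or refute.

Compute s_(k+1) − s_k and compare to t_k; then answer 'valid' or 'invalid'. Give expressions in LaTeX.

s_(k+1) = (k + 3)*(9*k + (k + 1)**2 + 41)/((k + 4)*(k + 5)*(k + 6))
s_(k+1) − s_k = (k**2 - 13*k - 6)/(k**4 + 18*k**3 + 119*k**2 + 342*k + 360)
(s_(k+1) − s_k) − t_k = 0

valid (s_(k+1) − s_k reduces to t_k)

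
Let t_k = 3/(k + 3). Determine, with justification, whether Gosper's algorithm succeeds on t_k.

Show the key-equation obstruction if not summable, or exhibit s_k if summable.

No — the linear system for f has no solution.

Ratio r(k) = (k + 3)/(k + 4).
Normal form (A,B,C) = (k + 3, k + 4, 1).
Need (k + 3)·f(k+1) − (k + 3)·f(k) = 1.
deg f ≤ 0 (via 1,1,0).
f = c0 ⇒ A·f(k+1) − B(k−1)·f(k) − C = -1. The system {-1 = 0} is inconsistent; no antidifference.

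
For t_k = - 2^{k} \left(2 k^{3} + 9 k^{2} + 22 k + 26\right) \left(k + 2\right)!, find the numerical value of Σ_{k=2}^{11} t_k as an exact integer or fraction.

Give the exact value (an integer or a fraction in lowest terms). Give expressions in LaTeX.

Σ = -52848177551768832

r(k) = 2*(2*k**4 + 21*k**3 + 91*k**2 + 197*k + 177)/(2*k**3 + 9*k**2 + 22*k + 26) after simplifying.
Take A(k)=2*k + 6, B(k)=1, C(k)=k**3 + 9*k**2/2 + 11*k + 13.
Solve (2*k + 6)·f(k+1) − (1)·f(k) = k**3 + 9*k**2/2 + 11*k + 13.
Bound: deg f ≤ 2.
A polynomial solution: f(k) = (k**2 + 4)/2.
So s_k = (B(k−1)f/C)·t_k = ((k**2 + 4)/(2*k**3 + 9*k**2 + 22*k + 26))·t_k = -2**k*(k**2 + 4)*factorial(k + 2).
Check: Δs_k = -2**k*(2*k**3 + 9*k**2 + 22*k + 26)*factorial(k + 2). ✓
Σ_(k=2)^(11) t_k = s_(12) − s_(2) = -52848177551769600 − (-768) = -52848177551768832.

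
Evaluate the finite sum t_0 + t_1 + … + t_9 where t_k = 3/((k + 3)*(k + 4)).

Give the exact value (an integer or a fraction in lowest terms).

Σ = 10/13

Step 1: r(k) = (k + 3)/(k + 5).
Gosper form: A/B · C(k+1)/C(k) with A=k + 3, B=k + 5, C=1.
Need (k + 3)·f(k+1) − (k + 4)·f(k) = 1.
Bound: deg f ≤ 1.
Match coefficients ⇒ f(k) = k/3.
So s_k = (B(k−1)f/C)·t_k = (k*(k + 4)/3)·t_k = k/(k + 3).
Check: Δs_k = 3/(k**2 + 7*k + 12). ✓
Telescoping: Σ = s_(10) − s_(0) = 10/13 − (0) = 10/13.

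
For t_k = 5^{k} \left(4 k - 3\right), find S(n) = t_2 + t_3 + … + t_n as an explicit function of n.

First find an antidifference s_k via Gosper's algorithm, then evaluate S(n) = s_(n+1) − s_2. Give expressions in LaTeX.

S(n) = 5^{n + 1} \left(n - 1\right)

The ratio is 5*(4*k + 1)/(4*k - 3).
Factor: A=5; B=1; C=k - 3/4.
Set up (5)·f(k+1) − (1)·f(k) − (k - 3/4) = 0.
Bound: deg f ≤ 1.
Solving with deg f ≤ 1: f(k) = (k - 2)/4.
Get s_k = R·t_k = 5**k*(k - 2) with R(k) = B(k−1)f(k)/C(k) = (k - 2)/(4*k - 3).
Check: Δs_k = 5**k*(4*k - 3). ✓
Σ_(k=2)^n t_k = s_(n+1) − s_(2) = (5**(n + 1)*(n - 1)) − (0), i.e. 5**(n + 1)*(n - 1).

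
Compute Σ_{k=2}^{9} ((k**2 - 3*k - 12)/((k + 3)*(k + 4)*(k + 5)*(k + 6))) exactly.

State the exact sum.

The ratio is (k + 3)*(3*k - (k + 1)**2 + 15)/((k + 7)*(-k**2 + 3*k + 12)).
Gosper form: A/B · C(k+1)/C(k) with A=k + 3, B=k + 7, C=k**2 - 3*k - 12.
Set up (k + 3)·f(k+1) − (k + 6)·f(k) − (k**2 - 3*k - 12) = 0.
Degrees (1,1,2) ⇒ d ≤ 3.
Solving with deg f ≤ 3: f(k) = -k*(k**2 + 72*k + 167)/60.
Then R = B(k−1)f/C = -k*(k + 6)*(k**2 + 72*k + 167)/(60*(k**2 - 3*k - 12)), so s_k = R(k)·t_k = k*(-k**2 - 72*k - 167)/(60*(k + 3)*(k + 4)*(k + 5)).
s_(k+1) − s_k = (k**2 - 3*k - 12)/(k**4 + 18*k**3 + 119*k**2 + 342*k + 360) = t_k.
Σ_(k=2)^(9) t_k = s_(10) − s_(2) = -47/780 − (-1/20) = -2/195.

Σ = -2/195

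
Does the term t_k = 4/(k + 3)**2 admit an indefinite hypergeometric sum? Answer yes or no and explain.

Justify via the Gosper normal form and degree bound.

No — key equation has no polynomial f.

The ratio is (k + 3)**2/(k + 4)**2.
So A=k**2 + 6*k + 9 and B=k**2 + 8*k + 16, with C=1.
Solve (k**2 + 6*k + 9)·f(k+1) − (k**2 + 6*k + 9)·f(k) = 1.
deg f ≤ 0 (via 2,2,0).
f = c0 ⇒ A·f(k+1) − B(k−1)·f(k) − C = -1. The system {-1 = 0} is inconsistent; no antidifference.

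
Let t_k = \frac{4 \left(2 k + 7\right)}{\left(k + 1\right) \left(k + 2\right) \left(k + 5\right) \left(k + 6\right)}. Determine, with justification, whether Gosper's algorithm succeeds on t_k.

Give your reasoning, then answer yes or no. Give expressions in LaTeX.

Yes. s_k = \frac{4 k \left(k + 6\right)}{5 \left(k^{2} + 6 k + 5\right)}.

Step 1: r(k) = (k + 1)*(k + 5)*(2*k + 9)/((k + 3)*(k + 7)*(2*k + 7)).
Gosper form: A/B · C(k+1)/C(k) with A=k + 1, B=k + 7, C=k**3 + 21*k**2/2 + 73*k/2 + 42.
Key eq: (k + 1)·f(k+1) = (k + 6)·f(k) + (k**3 + 21*k**2/2 + 73*k/2 + 42).
d = 5 from the (1,1,3) case.
Match coefficients ⇒ f(k) = k*(k + 2)*(k + 3)*(k + 4)*(k + 6)/10.
R(k) = B(k−1)·f(k)/C(k) = k*(k + 2)*(k + 6)**2/(5*(2*k + 7)); s_k = R·t_k = 4*k*(k + 6)/(5*(k**2 + 6*k + 5)).
s_(k+1) − s_k = 4*(2*k + 7)/(k**4 + 14*k**3 + 65*k**2 + 112*k + 60) = t_k.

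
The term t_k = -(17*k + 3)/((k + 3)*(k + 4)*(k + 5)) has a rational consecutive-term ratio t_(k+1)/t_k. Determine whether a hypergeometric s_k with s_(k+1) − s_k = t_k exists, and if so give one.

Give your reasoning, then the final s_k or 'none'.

Step 1: r(k) = (k + 3)*(17*k + 20)/((k + 6)*(17*k + 3)).
Factor: A=k + 3; B=k + 6; C=k + 3/17.
Set up (k + 3)·f(k+1) − (k + 5)·f(k) − (k + 3/17) = 0.
From deg A=1, deg B=1, deg C=1: d=2.
Solving with deg f ≤ 2: f(k) = k*(9*k - 5)/68.
So s_k = (B(k−1)f/C)·t_k = (k*(k + 5)*(9*k - 5)/(4*(17*k + 3)))·t_k = k*(5 - 9*k)/(4*(k + 3)*(k + 4)).
Verify: (-17*k - 3)/(k**3 + 12*k**2 + 47*k + 60) matches t_k.

s_k = k*(5 - 9*k)/(4*(k + 3)*(k + 4))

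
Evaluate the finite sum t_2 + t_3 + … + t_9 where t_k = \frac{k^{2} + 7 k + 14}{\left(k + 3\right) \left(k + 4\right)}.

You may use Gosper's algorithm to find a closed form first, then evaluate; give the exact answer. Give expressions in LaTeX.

r(k) = (k + 3)*(7*k + (k + 1)**2 + 21)/((k + 5)*(k**2 + 7*k + 14)) after simplifying.
Normal form (A,B,C) = (k + 3, k + 5, k**2 + 7*k + 14).
Key eq: (k + 3)·f(k+1) = (k + 4)·f(k) + (k**2 + 7*k + 14).
Degrees (1,1,2) ⇒ d ≤ 2.
Coefficient equations give f(k) = k*(3*k + 11)/3.
So s_k = (B(k−1)f/C)·t_k = (k*(k + 4)*(3*k + 11)/(3*(k**2 + 7*k + 14)))·t_k = k*(3*k + 11)/(3*(k + 3)).
Δs = (k**2 + 7*k + 14)/(k**2 + 7*k + 12), as required.
Telescoping: Σ = s_(10) − s_(2) = 410/39 − (34/15) = 536/65.

Σ = 536/65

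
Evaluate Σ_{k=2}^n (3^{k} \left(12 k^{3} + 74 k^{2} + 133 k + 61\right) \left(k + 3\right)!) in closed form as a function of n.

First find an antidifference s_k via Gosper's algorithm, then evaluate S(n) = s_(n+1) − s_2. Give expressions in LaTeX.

S(n) = 12 \cdot 3^{n} n^{2} \left(n + 4\right)! + 30 \cdot 3^{n} n \left(n + 4\right)! + 15 \cdot 3^{n} \left(n + 4\right)! - 20520

r(k) = 3*(12*k**4 + 158*k**3 + 757*k**2 + 1548*k + 1120)/(12*k**3 + 74*k**2 + 133*k + 61) after simplifying.
Factor: A=3*k + 12; B=1; C=k**3 + 37*k**2/6 + 133*k/12 + 61/12.
f must satisfy (3*k + 12)·f(k+1) − (1)·f(k) = k**3 + 37*k**2/6 + 133*k/12 + 61/12.
Degrees (1,0,3) ⇒ d ≤ 2.
Solving with deg f ≤ 2: f(k) = (4*k**2 + 2*k - 1)/12.
Then R = B(k−1)f/C = (4*k**2 + 2*k - 1)/(12*k**3 + 74*k**2 + 133*k + 61), so s_k = R(k)·t_k = 3**k*(4*k**2 + 2*k - 1)*factorial(k + 3).
s_(k+1) − s_k = 3**k*(12*k**3 + 74*k**2 + 133*k + 61)*factorial(k + 3) = t_k.
Telescope: S(n) = s_(n+1) − s_(2) = 3**(n + 1)*(4*n**2 + 10*n + 5)*factorial(n + 4) − (20520) = 12*3**n*n**2*factorial(n + 4) + 30*3**n*n*factorial(n + 4) + 15*3**n*factorial(n + 4) - 20520.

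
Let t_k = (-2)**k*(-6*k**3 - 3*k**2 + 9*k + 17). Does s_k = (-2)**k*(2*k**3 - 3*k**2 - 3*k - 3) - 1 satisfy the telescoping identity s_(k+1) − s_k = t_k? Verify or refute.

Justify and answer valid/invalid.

s_(k+1) = (-2)**(k + 1)*(-3*k + 2*(k + 1)**3 - 3*(k + 1)**2 - 6) - 1
s_(k+1) − s_k = (-2)**k*(-6*k**3 - 3*k**2 + 9*k + 17)
(s_(k+1) − s_k) − t_k = 0

valid (s_(k+1) − s_k reduces to t_k)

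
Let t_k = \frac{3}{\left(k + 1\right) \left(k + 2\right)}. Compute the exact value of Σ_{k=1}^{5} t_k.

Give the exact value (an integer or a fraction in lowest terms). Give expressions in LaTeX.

t_(k+1)/t_k = (k + 1)/(k + 3).
So A=k + 1 and B=k + 3, with C=1.
Solve (k + 1)·f(k+1) − (k + 2)·f(k) = 1.
d = 1 from the (1,1,0) case.
Solving with deg f ≤ 1: f(k) = k.
Certificate R = B(k−1)f/C = k*(k + 2) gives s_k = 3*k/(k + 1).
Δs = 3/(k**2 + 3*k + 2), as required.
Evaluate s at k=6 and k=1: 18/7 and 3/2; difference 15/14.

Σ = 15/14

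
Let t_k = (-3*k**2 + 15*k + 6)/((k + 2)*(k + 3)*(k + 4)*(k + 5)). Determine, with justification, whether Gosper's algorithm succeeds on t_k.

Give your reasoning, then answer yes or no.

The ratio is (k**3 - k**2 - 12*k - 12)/(k**3 + k**2 - 32*k - 12).
Normal form (A,B,C) = (k + 2, k + 6, k**2 - 5*k - 2).
Key eq: (k + 2)·f(k+1) = (k + 5)·f(k) + (k**2 - 5*k - 2).
Bound: deg f ≤ 3.
Match coefficients ⇒ f(k) = -k**2.
R(k) = B(k−1)·f(k)/C(k) = -k**2*(k + 5)/(k**2 - 5*k - 2); s_k = R·t_k = 3*k**2/((k + 2)*(k + 3)*(k + 4)).
Verify: 3*(-k**2 + 5*k + 2)/(k**4 + 14*k**3 + 71*k**2 + 154*k + 120) matches t_k.

Yes. s_k = 3*k**2/((k + 2)*(k + 3)*(k + 4)).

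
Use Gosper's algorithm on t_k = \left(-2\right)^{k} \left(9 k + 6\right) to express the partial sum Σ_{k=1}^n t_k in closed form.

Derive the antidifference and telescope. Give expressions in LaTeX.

Compute t_(k+1)/t_k: get 2*(-3*k - 5)/(3*k + 2).
Factor: A=-2; B=1; C=k + 2/3.
Need (-2)·f(k+1) − (1)·f(k) = k + 2/3.
d = 1 from the (0,0,1) case.
Solving with deg f ≤ 1: f(k) = -k/3.
So s_k = (B(k−1)f/C)·t_k = (-k/(3*k + 2))·t_k = -3*(-2)**k*k.
s_(k+1) − s_k = (-2)**k*(9*k + 6) = t_k.
Σ_(k=1)^n t_k = s_(n+1) − s_(1) = (6*(-2)**n*(n + 1)) − (6), i.e. 6*(-2)**n*n + 6*(-2)**n - 6.

S(n) = 6 \left(-2\right)^{n} n + 6 \left(-2\right)^{n} - 6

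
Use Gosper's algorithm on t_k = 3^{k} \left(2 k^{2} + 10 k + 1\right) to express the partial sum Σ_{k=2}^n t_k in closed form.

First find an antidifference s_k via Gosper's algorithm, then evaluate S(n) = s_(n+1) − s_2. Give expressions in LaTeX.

S(n) = 3 \cdot 3^{n} n^{2} + 12 \cdot 3^{n} n - 3 \cdot 3^{n} - 36

r(k) = 3*(2*k**2 + 14*k + 13)/(2*k**2 + 10*k + 1) after simplifying.
Factor: A=3; B=1; C=k**2 + 5*k + 1/2.
Set up (3)·f(k+1) − (1)·f(k) − (k**2 + 5*k + 1/2) = 0.
Degrees (0,0,2) ⇒ d ≤ 2.
Coefficient equations give f(k) = (k**2 + 2*k - 4)/2.
Then R = B(k−1)f/C = (k**2 + 2*k - 4)/(2*k**2 + 10*k + 1), so s_k = R(k)·t_k = 3**k*(k**2 + 2*k - 4).
s_(k+1) − s_k = 3**k*(2*k**2 + 10*k + 1) = t_k.
s_(n+1) = 3**(n + 1)*(n**2 + 4*n - 1) and s_(2) = 36, so S(n) = 3*3**n*n**2 + 12*3**n*n - 3*3**n - 36.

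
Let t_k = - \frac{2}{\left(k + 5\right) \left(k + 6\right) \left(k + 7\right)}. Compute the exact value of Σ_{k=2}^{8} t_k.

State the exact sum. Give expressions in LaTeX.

Σ = -11/840

The ratio is (k + 5)/(k + 8).
Gosper form: A/B · C(k+1)/C(k) with A=k + 5, B=k + 8, C=1.
f must satisfy (k + 5)·f(k+1) − (k + 7)·f(k) = 1.
Degrees (1,1,0) ⇒ d ≤ 2.
Coefficient equations give f(k) = k*(k + 11)/60.
So s_k = (B(k−1)f/C)·t_k = (k*(k + 7)*(k + 11)/60)·t_k = k*(-k - 11)/(30*(k + 5)*(k + 6)).
Verify: -2/(k**3 + 18*k**2 + 107*k + 210) matches t_k.
Telescoping: Σ = s_(9) − s_(2) = -1/35 − (-13/840) = -11/840.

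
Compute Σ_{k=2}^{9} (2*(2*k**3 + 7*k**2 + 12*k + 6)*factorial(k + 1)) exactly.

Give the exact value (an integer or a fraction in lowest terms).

Step 1: r(k) = (2*k**4 + 17*k**3 + 58*k**2 + 91*k + 54)/(2*k**3 + 7*k**2 + 12*k + 6).
So A=k + 2 and B=1, with C=k**3 + 7*k**2/2 + 6*k + 3.
Key eq: (k + 2)·f(k+1) = (1)·f(k) + (k**3 + 7*k**2/2 + 6*k + 3).
Degrees (1,0,3) ⇒ d ≤ 2.
Match coefficients ⇒ f(k) = k*(2*k + 1)/2.
So s_k = (B(k−1)f/C)·t_k = (k*(2*k + 1)/(2*k**3 + 7*k**2 + 12*k + 6))·t_k = 2*k*(2*k + 1)*factorial(k + 1).
Verify: 2*(2*k**3 + 7*k**2 + 12*k + 6)*factorial(k + 1) matches t_k.
Sum = s_(10) − s_(2); s_(10) = 16765056000, s_(2) = 120 ⇒ 16765055880.

Σ = 16765055880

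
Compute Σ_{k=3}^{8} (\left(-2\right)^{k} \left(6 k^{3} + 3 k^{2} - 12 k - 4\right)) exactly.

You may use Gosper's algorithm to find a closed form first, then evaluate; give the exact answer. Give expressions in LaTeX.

The ratio is 2*(-6*k**3 - 21*k**2 - 12*k + 7)/(6*k**3 + 3*k**2 - 12*k - 4).
So A=-2 and B=1, with C=k**3 + k**2/2 - 2*k - 2/3.
Need (-2)·f(k+1) − (1)·f(k) = k**3 + k**2/2 - 2*k - 2/3.
d = 3 from the (0,0,3) case.
A polynomial solution: f(k) = -(2*k**3 - 3*k**2 - 4*k + 2)/6.
R(k) = B(k−1)·f(k)/C(k) = -(2*k**3 - 3*k**2 - 4*k + 2)/(6*k**3 + 3*k**2 - 12*k - 4); s_k = R·t_k = (-2)**k*(-2*k**3 + 3*k**2 + 4*k - 2).
Δs = (-2)**k*(6*k**3 + 3*k**2 - 12*k - 4), as required.
Telescoping: Σ = s_(9) − s_(3) = 604672 − (136) = 604536.

Σ = 604536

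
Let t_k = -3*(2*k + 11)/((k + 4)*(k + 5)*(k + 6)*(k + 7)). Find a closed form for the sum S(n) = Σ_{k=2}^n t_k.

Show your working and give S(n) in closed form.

r(k) = (k + 4)*(2*k + 13)/((k + 8)*(2*k + 11)) after simplifying.
Gosper form: A/B · C(k+1)/C(k) with A=k + 4, B=k + 8, C=k + 11/2.
f must satisfy (k + 4)·f(k+1) − (k + 7)·f(k) = k + 11/2.
deg f ≤ 3 (via 1,1,1).
Solve for f: f(k) = k*(k + 5)*(k + 10)/48 (degree 3 ≤ 3).
Get s_k = R·t_k = k*(-k - 10)/(8*(k**2 + 10*k + 24)) with R(k) = B(k−1)f(k)/C(k) = k*(k + 5)*(k + 7)*(k + 10)/(24*(2*k + 11)).
Verify: 3*(-2*k - 11)/(k**4 + 22*k**3 + 179*k**2 + 638*k + 840) matches t_k.
Evaluate: s_(n+1) = (-n**2 - 12*n - 11)/(8*(n**2 + 12*n + 35)); subtract s_(2) = -1/16 ⇒ S(n) = (-n**2 - 12*n + 13)/(16*(n**2 + 12*n + 35)).

S(n) = (-n**2 - 12*n + 13)/(16*(n**2 + 12*n + 35))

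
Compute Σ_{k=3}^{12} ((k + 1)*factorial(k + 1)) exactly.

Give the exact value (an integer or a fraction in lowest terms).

Σ = 87178291176

t_(k+1)/t_k = (k + 2)**2/(k + 1).
Factor: A=k + 2; B=1; C=k + 1.
Key eq: (k + 2)·f(k+1) = (1)·f(k) + (k + 1).
deg f ≤ 0 (via 1,0,1).
A polynomial solution: f(k) = 1.
Then R = B(k−1)f/C = 1/(k + 1), so s_k = R(k)·t_k = factorial(k + 1).
s_(k+1) − s_k = (k + 1)*factorial(k + 1) = t_k.
Evaluate s at k=13 and k=3: 87178291200 and 24; difference 87178291176.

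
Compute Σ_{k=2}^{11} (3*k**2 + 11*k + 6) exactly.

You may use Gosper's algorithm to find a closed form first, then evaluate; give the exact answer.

Ratio r(k) = (3*k**2 + 17*k + 20)/(3*k**2 + 11*k + 6).
Gosper form: A/B · C(k+1)/C(k) with A=1, B=1, C=k**2 + 11*k/3 + 2.
Need (1)·f(k+1) − (1)·f(k) = k**2 + 11*k/3 + 2.
deg f ≤ 3 (via 0,0,2).
A polynomial solution: f(k) = k*(k**2 + 4*k + 1)/3.
Get s_k = R·t_k = k*(k**2 + 4*k + 1) with R(k) = B(k−1)f(k)/C(k) = k*(k**2 + 4*k + 1)/((k + 3)*(3*k + 2)).
Check: Δs_k = 3*k**2 + 11*k + 6. ✓
Telescoping: Σ = s_(12) − s_(2) = 2316 − (26) = 2290.

Σ = 2290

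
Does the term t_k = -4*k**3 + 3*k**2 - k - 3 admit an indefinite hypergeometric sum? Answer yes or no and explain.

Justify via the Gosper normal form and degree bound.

Ratio r(k) = (4*k**3 + 9*k**2 + 7*k + 5)/(4*k**3 - 3*k**2 + k + 3).
Normal form (A,B,C) = (1, 1, k**3 - 3*k**2/4 + k/4 + 3/4).
f must satisfy (1)·f(k+1) − (1)·f(k) = k**3 - 3*k**2/4 + k/4 + 3/4.
d = 4 from the (0,0,3) case.
Solving with deg f ≤ 4: f(k) = k*(k**3 - 3*k**2 + 3*k + 2)/4.
Then R = B(k−1)f/C = k*(k**3 - 3*k**2 + 3*k + 2)/(4*k**3 - 3*k**2 + k + 3), so s_k = R(k)·t_k = k*(-k**3 + 3*k**2 - 3*k - 2).
Verify: -4*k**3 + 3*k**2 - k - 3 matches t_k.

Yes. s_k = k*(-k**3 + 3*k**2 - 3*k - 2).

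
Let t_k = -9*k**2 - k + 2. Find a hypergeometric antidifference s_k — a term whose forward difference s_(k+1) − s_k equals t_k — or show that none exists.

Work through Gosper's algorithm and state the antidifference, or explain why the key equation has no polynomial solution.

s_k = k*(-3*k**2 + 4*k + 1)

Compute t_(k+1)/t_k: get (k + 9*(k + 1)**2 - 1)/(9*k**2 + k - 2).
Gosper form: A/B · C(k+1)/C(k) with A=1, B=1, C=k**2 + k/9 - 2/9.
Need (1)·f(k+1) − (1)·f(k) = k**2 + k/9 - 2/9.
From deg A=0, deg B=0, deg C=2: d=3.
Solve for f: f(k) = k*(3*k**2 - 4*k - 1)/9 (degree 3 ≤ 3).
Get s_k = R·t_k = k*(-3*k**2 + 4*k + 1) with R(k) = B(k−1)f(k)/C(k) = k*(3*k**2 - 4*k - 1)/(9*k**2 + k - 2).
Δs = -9*k**2 - k + 2, as required.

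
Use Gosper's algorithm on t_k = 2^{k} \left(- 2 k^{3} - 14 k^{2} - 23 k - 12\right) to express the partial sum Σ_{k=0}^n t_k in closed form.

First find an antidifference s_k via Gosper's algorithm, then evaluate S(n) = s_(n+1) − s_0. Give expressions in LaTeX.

S(n) = - 4 \cdot 2^{n} n^{3} - 16 \cdot 2^{n} n^{2} - 26 \cdot 2^{n} n - 10 \cdot 2^{n} - 2

The ratio is 2*(2*k**3 + 20*k**2 + 57*k + 51)/(2*k**3 + 14*k**2 + 23*k + 12).
Factor: A=2; B=1; C=k**3 + 7*k**2 + 23*k/2 + 6.
f must satisfy (2)·f(k+1) − (1)·f(k) = k**3 + 7*k**2 + 23*k/2 + 6.
deg f ≤ 3 (via 0,0,3).
Coefficient equations give f(k) = (2*k**3 + 2*k**2 + 3*k - 2)/2.
So s_k = (B(k−1)f/C)·t_k = ((2*k**3 + 2*k**2 + 3*k - 2)/(2*k**3 + 14*k**2 + 23*k + 12))·t_k = 2**k*(-2*k**3 - 2*k**2 - 3*k + 2).
s_(k+1) − s_k = 2**k*(-2*k**3 - 14*k**2 - 23*k - 12) = t_k.
Telescope: S(n) = s_(n+1) − s_(0) = 2**(n + 1)*(-2*n**3 - 8*n**2 - 13*n - 5) − (2) = -4*2**n*n**3 - 16*2**n*n**2 - 26*2**n*n - 10*2**n - 2.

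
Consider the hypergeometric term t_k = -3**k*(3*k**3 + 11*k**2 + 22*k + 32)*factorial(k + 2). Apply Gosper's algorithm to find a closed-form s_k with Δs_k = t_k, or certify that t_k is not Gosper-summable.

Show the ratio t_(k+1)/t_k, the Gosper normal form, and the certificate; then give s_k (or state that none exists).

The ratio is 3*(3*k**4 + 29*k**3 + 113*k**2 + 227*k + 204)/(3*k**3 + 11*k**2 + 22*k + 32).
A = 3*k + 9, B = 1, C = k**3 + 11*k**2/3 + 22*k/3 + 32/3.
Key eq: (3*k + 9)·f(k+1) = (1)·f(k) + (k**3 + 11*k**2/3 + 22*k/3 + 32/3).
deg f ≤ 2 (via 1,0,3).
Match coefficients ⇒ f(k) = (k**2 - k + 4)/3.
So s_k = (B(k−1)f/C)·t_k = ((k**2 - k + 4)/(3*k**3 + 11*k**2 + 22*k + 32))·t_k = -3**k*(k**2 - k + 4)*factorial(k + 2).
s_(k+1) − s_k = -3**k*(3*k**3 + 11*k**2 + 22*k + 32)*factorial(k + 2) = t_k.

s_k = -3**k*(k**2 - k + 4)*factorial(k + 2)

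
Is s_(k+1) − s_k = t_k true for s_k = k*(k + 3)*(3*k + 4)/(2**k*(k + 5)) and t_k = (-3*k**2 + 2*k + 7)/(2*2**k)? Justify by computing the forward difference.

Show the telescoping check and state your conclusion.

s_(k+1) = (k + 1)*(k + 4)*(3*k + 7)/(2*2**k*(k + 6))
s_(k+1) − s_k = (-3*k**4 - 25*k**3 - 23*k**2 + 119*k + 140)/(2*2**k*(k**2 + 11*k + 30))
(s_(k+1) − s_k) − t_k = (3*k**3 + 19*k**2 - 9*k - 35)/(2**k*(k**2 + 11*k + 30))

Invalid: residual (3*k**3 + 19*k**2 - 9*k - 35)/(2**k*(k**2 + 11*k + 30)) ≠ 0.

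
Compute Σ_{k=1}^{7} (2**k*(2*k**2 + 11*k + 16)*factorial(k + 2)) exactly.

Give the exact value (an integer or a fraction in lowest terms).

Σ = 9289727964

Ratio r(k) = 2*(2*k**3 + 21*k**2 + 74*k + 87)/(2*k**2 + 11*k + 16).
Take A(k)=2*k + 6, B(k)=1, C(k)=k**2 + 11*k/2 + 8.
Set up (2*k + 6)·f(k+1) − (1)·f(k) − (k**2 + 11*k/2 + 8) = 0.
Bound: deg f ≤ 1.
Coefficient equations give f(k) = (k + 2)/2.
So s_k = (B(k−1)f/C)·t_k = ((k + 2)/(2*k**2 + 11*k + 16))·t_k = 2**k*(k + 2)*factorial(k + 2).
s_(k+1) − s_k = 2**k*(2*k**2 + 11*k + 16)*factorial(k + 2) = t_k.
Evaluate s at k=8 and k=1: 9289728000 and 36; difference 9289727964.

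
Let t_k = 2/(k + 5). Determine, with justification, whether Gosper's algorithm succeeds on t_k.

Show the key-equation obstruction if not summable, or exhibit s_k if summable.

r(k) = (k + 5)/(k + 6) after simplifying.
Normal form (A,B,C) = (k + 5, k + 6, 1).
Need (k + 5)·f(k+1) − (k + 5)·f(k) = 1.
From deg A=1, deg B=1, deg C=0: d=0.
f = c0 ⇒ A·f(k+1) − B(k−1)·f(k) − C = -1. The system {-1 = 0} is inconsistent; no antidifference.

No; the coefficient equations for f are inconsistent.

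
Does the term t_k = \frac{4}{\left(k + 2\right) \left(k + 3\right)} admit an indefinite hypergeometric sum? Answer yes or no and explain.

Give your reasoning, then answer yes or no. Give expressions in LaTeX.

Step 1: r(k) = (k + 2)/(k + 4).
Normal form (A,B,C) = (k + 2, k + 4, 1).
f must satisfy (k + 2)·f(k+1) − (k + 3)·f(k) = 1.
deg f ≤ 1 (via 1,1,0).
Coefficient equations give f(k) = k/2.
Get s_k = R·t_k = 2*k/(k + 2) with R(k) = B(k−1)f(k)/C(k) = k*(k + 3)/2.
Check: Δs_k = 4/(k**2 + 5*k + 6). ✓

Yes. s_k = \frac{2 k}{k + 2}.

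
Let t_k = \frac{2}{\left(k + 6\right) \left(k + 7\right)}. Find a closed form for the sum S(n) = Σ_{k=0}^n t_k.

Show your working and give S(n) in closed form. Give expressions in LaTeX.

Ratio r(k) = (k + 6)/(k + 8).
Factor: A=k + 6; B=k + 8; C=1.
Set up (k + 6)·f(k+1) − (k + 7)·f(k) − (1) = 0.
d = 1 from the (1,1,0) case.
A polynomial solution: f(k) = k/6.
R(k) = B(k−1)·f(k)/C(k) = k*(k + 7)/6; s_k = R·t_k = k/(3*(k + 6)).
Verify: 2/(k**2 + 13*k + 42) matches t_k.
Evaluate: s_(n+1) = (n + 1)/(3*(n + 7)); subtract s_(0) = 0 ⇒ S(n) = (n + 1)/(3*(n + 7)).

S(n) = \frac{n + 1}{3 \left(n + 7\right)}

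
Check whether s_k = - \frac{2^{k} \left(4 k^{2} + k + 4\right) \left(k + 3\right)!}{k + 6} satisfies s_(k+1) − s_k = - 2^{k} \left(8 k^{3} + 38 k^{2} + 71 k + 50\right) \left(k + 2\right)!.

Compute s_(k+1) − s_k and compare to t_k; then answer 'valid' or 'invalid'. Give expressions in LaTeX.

Invalid: residual \frac{3 \cdot 2^{k} \left(8 k^{4} + 86 k^{3} + 295 k^{2} + 475 k + 296\right) \left(k + 2\right)!}{\left(k + 6\right) \left(k + 7\right)} ≠ 0.

s_(k+1) = -2**(k + 1)*(4*k**2 + 9*k + 9)*factorial(k + 4)/(k + 7)
s_(k+1) − s_k = -2**k*(8*k**4 + 94*k**3 + 361*k**2 + 601*k + 404)*factorial(k + 3)/((k + 6)*(k + 7))
(s_(k+1) − s_k) − t_k = 3*2**k*(8*k**4 + 86*k**3 + 295*k**2 + 475*k + 296)*factorial(k + 2)/((k + 6)*(k + 7))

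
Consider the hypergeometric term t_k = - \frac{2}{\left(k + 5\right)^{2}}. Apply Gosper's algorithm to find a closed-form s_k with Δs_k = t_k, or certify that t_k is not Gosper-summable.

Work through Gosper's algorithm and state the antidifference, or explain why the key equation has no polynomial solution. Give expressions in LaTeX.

Compute t_(k+1)/t_k: get (k + 5)**2/(k + 6)**2.
Take A(k)=k**2 + 10*k + 25, B(k)=k**2 + 12*k + 36, C(k)=1.
Set up (k**2 + 10*k + 25)·f(k+1) − (k**2 + 10*k + 25)·f(k) − (1) = 0.
deg f ≤ 0 (via 2,2,0).
Write f(k) = c0. Then LHS − RHS = -1, requiring -1 = 0: contradictory. No certificate.

no hypergeometric antidifference exists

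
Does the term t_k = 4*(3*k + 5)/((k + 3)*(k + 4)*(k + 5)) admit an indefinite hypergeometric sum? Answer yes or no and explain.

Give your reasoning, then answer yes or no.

Ratio r(k) = (k + 3)*(3*k + 8)/((k + 6)*(3*k + 5)).
Factor: A=k + 3; B=k + 6; C=k + 5/3.
Key eq: (k + 3)·f(k+1) = (k + 5)·f(k) + (k + 5/3).
Degrees (1,1,1) ⇒ d ≤ 2.
A polynomial solution: f(k) = k*(7*k + 13)/36.
Then R = B(k−1)f/C = k*(k + 5)*(7*k + 13)/(12*(3*k + 5)), so s_k = R(k)·t_k = k*(7*k + 13)/(3*(k + 3)*(k + 4)).
Check: Δs_k = 4*(3*k + 5)/(k**3 + 12*k**2 + 47*k + 60). ✓

Yes. s_k = k*(7*k + 13)/(3*(k + 3)*(k + 4)).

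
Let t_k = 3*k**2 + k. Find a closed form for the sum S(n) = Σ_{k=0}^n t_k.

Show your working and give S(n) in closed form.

S(n) = n*(n**2 + 2*n + 1)

r(k) = (k + 3*(k + 1)**2 + 1)/(k*(3*k + 1)) after simplifying.
A = 1, B = 1, C = k**2 + k/3.
Solve (1)·f(k+1) − (1)·f(k) = k**2 + k/3.
d = 3 from the (0,0,2) case.
Match coefficients ⇒ f(k) = k**2*(k - 1)/3.
So s_k = (B(k−1)f/C)·t_k = (k*(k - 1)/(3*k + 1))·t_k = k**2*(k - 1).
Check: Δs_k = k*(3*k + 1). ✓
Telescope: S(n) = s_(n+1) − s_(0) = n*(n**2 + 2*n + 1) − (0) = n*(n**2 + 2*n + 1).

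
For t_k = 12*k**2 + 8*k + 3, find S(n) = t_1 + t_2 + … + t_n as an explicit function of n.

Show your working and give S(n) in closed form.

r(k) = (12*k**2 + 32*k + 23)/(12*k**2 + 8*k + 3) after simplifying.
Gosper form: A/B · C(k+1)/C(k) with A=1, B=1, C=k**2 + 2*k/3 + 1/4.
Solve (1)·f(k+1) − (1)·f(k) = k**2 + 2*k/3 + 1/4.
deg f ≤ 3 (via 0,0,2).
A polynomial solution: f(k) = k*(4*k**2 - 2*k + 1)/12.
Certificate R = B(k−1)f/C = k*(4*k**2 - 2*k + 1)/(12*k**2 + 8*k + 3) gives s_k = k*(4*k**2 - 2*k + 1).
Verify: 12*k**2 + 8*k + 3 matches t_k.
Telescope: S(n) = s_(n+1) − s_(1) = 4*n**3 + 10*n**2 + 9*n + 3 − (3) = n*(4*n**2 + 10*n + 9).

S(n) = n*(4*n**2 + 10*n + 9)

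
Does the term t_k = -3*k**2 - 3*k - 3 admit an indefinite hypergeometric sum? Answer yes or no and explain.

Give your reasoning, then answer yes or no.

Yes. s_k = k*(-k**2 - 2).

The ratio is (k + (k + 1)**2 + 2)/(k**2 + k + 1).
Normal form (A,B,C) = (1, 1, k**2 + k + 1).
Solve (1)·f(k+1) − (1)·f(k) = k**2 + k + 1.
Degrees (0,0,2) ⇒ d ≤ 3.
Match coefficients ⇒ f(k) = k*(k**2 + 2)/3.
Get s_k = R·t_k = k*(-k**2 - 2) with R(k) = B(k−1)f(k)/C(k) = k*(k**2 + 2)/(3*(k**2 + k + 1)).
Check: Δs_k = -3*k**2 - 3*k - 3. ✓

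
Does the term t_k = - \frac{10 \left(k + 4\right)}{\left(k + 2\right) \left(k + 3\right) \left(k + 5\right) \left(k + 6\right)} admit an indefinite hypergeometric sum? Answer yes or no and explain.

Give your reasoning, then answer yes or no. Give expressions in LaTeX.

Compute t_(k+1)/t_k: get (k + 2)*(k + 5)**2/((k + 4)**2*(k + 7)).
Take A(k)=k + 2, B(k)=k + 7, C(k)=k**2 + 8*k + 16.
Key eq: (k + 2)·f(k+1) = (k + 6)·f(k) + (k**2 + 8*k + 16).
deg f ≤ 4 (via 1,1,2).
Match coefficients ⇒ f(k) = k*(k + 3)*(k + 4)*(k + 7)/20.
R(k) = B(k−1)·f(k)/C(k) = k*(k + 3)*(k + 6)*(k + 7)/(20*(k + 4)); s_k = R·t_k = k*(-k - 7)/(2*(k**2 + 7*k + 10)).
Δs = 10*(-k - 4)/(k**4 + 16*k**3 + 91*k**2 + 216*k + 180), as required.

Yes. s_k = \frac{k \left(- k - 7\right)}{2 \left(k^{2} + 7 k + 10\right)}.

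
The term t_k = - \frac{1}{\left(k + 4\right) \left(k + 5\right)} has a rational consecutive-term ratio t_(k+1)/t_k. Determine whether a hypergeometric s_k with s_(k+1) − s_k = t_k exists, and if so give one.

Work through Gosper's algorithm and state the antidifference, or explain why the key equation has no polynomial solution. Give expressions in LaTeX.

s_k = - \frac{k}{4 k + 16}

r(k) = (k + 4)/(k + 6) after simplifying.
Gosper form: A/B · C(k+1)/C(k) with A=k + 4, B=k + 6, C=1.
Key eq: (k + 4)·f(k+1) = (k + 5)·f(k) + (1).
deg f ≤ 1 (via 1,1,0).
A polynomial solution: f(k) = k/4.
R(k) = B(k−1)·f(k)/C(k) = k*(k + 5)/4; s_k = R·t_k = -k/(4*k + 16).
Δs = -1/(k**2 + 9*k + 20), as required.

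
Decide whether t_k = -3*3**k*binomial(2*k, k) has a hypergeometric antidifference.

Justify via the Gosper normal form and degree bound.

No; the degree bound rules out any f.

The ratio is 6*(2*k + 1)/(k + 1).
Take A(k)=12*k + 6, B(k)=k + 1, C(k)=1.
f must satisfy (12*k + 6)·f(k+1) − (k)·f(k) = 1.
Bound: deg f ≤ -1.
deg f ≤ -1 is impossible — no certificate.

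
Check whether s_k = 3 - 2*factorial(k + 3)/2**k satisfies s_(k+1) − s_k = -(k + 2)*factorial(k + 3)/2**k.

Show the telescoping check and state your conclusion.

s_(k+1) = -2*2**(-k - 1)*factorial(k + 4) + 3
s_(k+1) − s_k = -(k + 2)*factorial(k + 3)/2**k
(s_(k+1) − s_k) − t_k = 0

valid; difference matches t_k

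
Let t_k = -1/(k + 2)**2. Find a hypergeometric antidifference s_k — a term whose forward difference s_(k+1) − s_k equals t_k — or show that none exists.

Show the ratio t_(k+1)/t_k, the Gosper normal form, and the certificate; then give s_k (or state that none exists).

none (Gosper's algorithm certifies no s_k)

Compute t_(k+1)/t_k: get (k + 2)**2/(k + 3)**2.
Normal form (A,B,C) = (k**2 + 4*k + 4, k**2 + 6*k + 9, 1).
Set up (k**2 + 4*k + 4)·f(k+1) − (k**2 + 4*k + 4)·f(k) − (1) = 0.
Bound: deg f ≤ 0.
f = c0 ⇒ A·f(k+1) − B(k−1)·f(k) − C = -1. The system {-1 = 0} is inconsistent; no antidifference.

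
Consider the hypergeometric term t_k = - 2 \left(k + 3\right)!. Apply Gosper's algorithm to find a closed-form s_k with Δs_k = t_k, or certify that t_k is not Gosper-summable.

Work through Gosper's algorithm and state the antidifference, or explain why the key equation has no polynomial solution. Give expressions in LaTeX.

none — t_k is not Gosper-summable

t_(k+1)/t_k = k + 4.
Take A(k)=k + 4, B(k)=1, C(k)=1.
Solve (k + 4)·f(k+1) − (1)·f(k) = 1.
d = -1 from the (1,0,0) case.
Negative degree bound (-1): no f exists, t_k not Gosper-summable.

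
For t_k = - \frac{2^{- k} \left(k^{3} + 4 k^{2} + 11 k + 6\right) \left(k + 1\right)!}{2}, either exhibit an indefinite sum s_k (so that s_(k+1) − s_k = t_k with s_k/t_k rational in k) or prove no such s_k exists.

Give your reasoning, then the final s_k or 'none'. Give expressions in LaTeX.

Step 1: r(k) = (k**4 + 9*k**3 + 36*k**2 + 66*k + 44)/(2*(k**3 + 4*k**2 + 11*k + 6)).
So A=k/2 + 1 and B=1, with C=k**3 + 4*k**2 + 11*k + 6.
Set up (k/2 + 1)·f(k+1) − (1)·f(k) − (k**3 + 4*k**2 + 11*k + 6) = 0.
Degrees (1,0,3) ⇒ d ≤ 2.
Match coefficients ⇒ f(k) = 2*(k**2 + 2*k + 4).
Certificate R = B(k−1)f/C = 2*(k**2 + 2*k + 4)/(k**3 + 4*k**2 + 11*k + 6) gives s_k = -(k**2 + 2*k + 4)*factorial(k + 1)/2**k.
Δs = -(k**3 + 4*k**2 + 11*k + 6)*factorial(k + 1)/(2*2**k), as required.

s_k = - 2^{- k} \left(k^{2} + 2 k + 4\right) \left(k + 1\right)!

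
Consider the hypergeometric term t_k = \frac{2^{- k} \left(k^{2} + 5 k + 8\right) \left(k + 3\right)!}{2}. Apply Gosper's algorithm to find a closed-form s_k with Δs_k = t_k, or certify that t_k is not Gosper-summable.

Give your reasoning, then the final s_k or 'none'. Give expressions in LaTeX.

t_(k+1)/t_k = (k + 4)*(5*k + (k + 1)**2 + 13)/(2*(k**2 + 5*k + 8)).
So A=k/2 + 2 and B=1, with C=k**2 + 5*k + 8.
Set up (k/2 + 2)·f(k+1) − (1)·f(k) − (k**2 + 5*k + 8) = 0.
Degrees (1,0,2) ⇒ d ≤ 1.
A polynomial solution: f(k) = 2*(k + 2).
R(k) = B(k−1)·f(k)/C(k) = 2*(k + 2)/(k**2 + 5*k + 8); s_k = R·t_k = (k + 2)*factorial(k + 3)/2**k.
Δs = (k**2 + 5*k + 8)*factorial(k + 3)/(2*2**k), as required.

s_k = 2^{- k} \left(k + 2\right) \left(k + 3\right)!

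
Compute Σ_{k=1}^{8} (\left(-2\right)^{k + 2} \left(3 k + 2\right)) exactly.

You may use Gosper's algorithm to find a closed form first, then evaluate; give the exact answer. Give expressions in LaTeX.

Compute t_(k+1)/t_k: get 2*(-3*k - 5)/(3*k + 2).
Gosper form: A/B · C(k+1)/C(k) with A=-2, B=1, C=k + 2/3.
Set up (-2)·f(k+1) − (1)·f(k) − (k + 2/3) = 0.
deg f ≤ 1 (via 0,0,1).
Solve for f: f(k) = -k/3 (degree 1 ≤ 1).
Then R = B(k−1)f/C = -k/(3*k + 2), so s_k = R(k)·t_k = -(-2)**(k + 2)*k.
Δs = (-2)**(k + 2)*(3*k + 2), as required.
Telescoping: Σ = s_(9) − s_(1) = 18432 − (8) = 18424.

Σ = 18424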